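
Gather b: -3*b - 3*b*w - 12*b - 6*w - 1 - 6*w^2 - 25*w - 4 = b*(-3*w - 15) - 6*w^2 - 31*w - 5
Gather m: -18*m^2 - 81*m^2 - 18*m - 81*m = -99*m^2 - 99*m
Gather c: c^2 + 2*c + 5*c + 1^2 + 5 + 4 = c^2 + 7*c + 10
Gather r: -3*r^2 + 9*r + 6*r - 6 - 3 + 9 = -3*r^2 + 15*r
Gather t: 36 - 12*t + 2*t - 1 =35 - 10*t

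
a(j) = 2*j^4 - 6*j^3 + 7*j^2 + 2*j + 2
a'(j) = 8*j^3 - 18*j^2 + 14*j + 2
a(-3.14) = 444.92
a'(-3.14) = -467.11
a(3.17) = 89.51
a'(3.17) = 120.34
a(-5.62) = 3272.03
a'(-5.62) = -2065.23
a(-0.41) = 2.83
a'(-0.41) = -7.32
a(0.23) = 2.76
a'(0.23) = 4.37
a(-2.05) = 114.33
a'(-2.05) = -171.27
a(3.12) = 83.67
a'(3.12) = 113.43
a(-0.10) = 1.88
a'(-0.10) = 0.41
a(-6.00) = 4130.00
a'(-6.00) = -2458.00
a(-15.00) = 123047.00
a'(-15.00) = -31258.00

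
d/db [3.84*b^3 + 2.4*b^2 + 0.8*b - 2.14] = 11.52*b^2 + 4.8*b + 0.8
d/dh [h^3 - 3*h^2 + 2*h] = 3*h^2 - 6*h + 2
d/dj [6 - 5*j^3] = -15*j^2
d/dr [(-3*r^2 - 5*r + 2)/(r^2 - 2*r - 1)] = (11*r^2 + 2*r + 9)/(r^4 - 4*r^3 + 2*r^2 + 4*r + 1)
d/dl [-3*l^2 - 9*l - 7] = -6*l - 9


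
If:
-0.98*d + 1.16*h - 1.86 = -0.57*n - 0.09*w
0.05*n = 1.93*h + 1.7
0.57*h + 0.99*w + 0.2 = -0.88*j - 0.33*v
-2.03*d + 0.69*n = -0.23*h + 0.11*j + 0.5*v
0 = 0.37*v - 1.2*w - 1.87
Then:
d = 0.889899970008217 - 1.64962929719578*w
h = -0.0736826142497135*w - 0.718759089430617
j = -2.29348997744083*w - 1.65698313279817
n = 6.25589914797819 - 2.84414891003894*w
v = 3.24324324324324*w + 5.05405405405405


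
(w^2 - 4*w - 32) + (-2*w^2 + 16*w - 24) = -w^2 + 12*w - 56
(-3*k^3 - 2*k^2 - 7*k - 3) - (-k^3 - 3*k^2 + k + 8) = -2*k^3 + k^2 - 8*k - 11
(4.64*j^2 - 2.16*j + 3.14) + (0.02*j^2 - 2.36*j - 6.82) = 4.66*j^2 - 4.52*j - 3.68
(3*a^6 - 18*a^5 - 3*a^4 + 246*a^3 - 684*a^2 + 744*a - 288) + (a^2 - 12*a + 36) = 3*a^6 - 18*a^5 - 3*a^4 + 246*a^3 - 683*a^2 + 732*a - 252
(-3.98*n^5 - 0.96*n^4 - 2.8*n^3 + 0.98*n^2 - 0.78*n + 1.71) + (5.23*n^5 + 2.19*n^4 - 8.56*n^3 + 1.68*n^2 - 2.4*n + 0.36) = 1.25*n^5 + 1.23*n^4 - 11.36*n^3 + 2.66*n^2 - 3.18*n + 2.07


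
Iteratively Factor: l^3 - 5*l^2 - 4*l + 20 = (l + 2)*(l^2 - 7*l + 10) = (l - 2)*(l + 2)*(l - 5)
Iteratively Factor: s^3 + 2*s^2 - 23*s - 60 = (s + 4)*(s^2 - 2*s - 15) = (s + 3)*(s + 4)*(s - 5)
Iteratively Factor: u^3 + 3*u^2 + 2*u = (u + 1)*(u^2 + 2*u) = (u + 1)*(u + 2)*(u)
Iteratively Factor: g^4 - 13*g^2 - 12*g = (g + 1)*(g^3 - g^2 - 12*g) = g*(g + 1)*(g^2 - g - 12) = g*(g - 4)*(g + 1)*(g + 3)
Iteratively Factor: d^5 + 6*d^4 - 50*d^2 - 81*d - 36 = (d - 3)*(d^4 + 9*d^3 + 27*d^2 + 31*d + 12) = (d - 3)*(d + 3)*(d^3 + 6*d^2 + 9*d + 4) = (d - 3)*(d + 1)*(d + 3)*(d^2 + 5*d + 4) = (d - 3)*(d + 1)^2*(d + 3)*(d + 4)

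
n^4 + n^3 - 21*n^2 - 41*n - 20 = (n - 5)*(n + 1)^2*(n + 4)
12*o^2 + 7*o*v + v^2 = (3*o + v)*(4*o + v)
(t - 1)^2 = t^2 - 2*t + 1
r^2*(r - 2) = r^3 - 2*r^2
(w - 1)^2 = w^2 - 2*w + 1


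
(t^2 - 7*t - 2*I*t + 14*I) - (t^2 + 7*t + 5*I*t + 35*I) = -14*t - 7*I*t - 21*I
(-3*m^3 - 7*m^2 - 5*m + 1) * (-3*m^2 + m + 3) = 9*m^5 + 18*m^4 - m^3 - 29*m^2 - 14*m + 3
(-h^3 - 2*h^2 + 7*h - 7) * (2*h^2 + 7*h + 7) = -2*h^5 - 11*h^4 - 7*h^3 + 21*h^2 - 49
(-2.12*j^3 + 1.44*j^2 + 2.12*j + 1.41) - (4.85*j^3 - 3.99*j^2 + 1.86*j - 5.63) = -6.97*j^3 + 5.43*j^2 + 0.26*j + 7.04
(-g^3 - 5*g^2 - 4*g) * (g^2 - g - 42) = -g^5 - 4*g^4 + 43*g^3 + 214*g^2 + 168*g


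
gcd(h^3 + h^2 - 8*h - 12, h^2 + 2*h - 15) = h - 3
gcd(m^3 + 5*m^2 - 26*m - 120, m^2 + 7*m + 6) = m + 6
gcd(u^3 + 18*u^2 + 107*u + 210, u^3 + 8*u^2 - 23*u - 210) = u^2 + 13*u + 42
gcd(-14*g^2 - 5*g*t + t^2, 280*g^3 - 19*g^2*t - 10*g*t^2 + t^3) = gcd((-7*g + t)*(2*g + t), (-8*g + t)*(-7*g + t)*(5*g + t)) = -7*g + t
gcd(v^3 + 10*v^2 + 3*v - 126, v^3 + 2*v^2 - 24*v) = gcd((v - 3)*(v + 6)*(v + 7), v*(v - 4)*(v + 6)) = v + 6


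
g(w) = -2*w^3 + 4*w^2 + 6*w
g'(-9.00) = -552.00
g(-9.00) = 1728.00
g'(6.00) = -162.00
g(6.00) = -252.00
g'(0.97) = 8.11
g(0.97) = 7.76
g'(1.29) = 6.34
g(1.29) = 10.10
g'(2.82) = -19.15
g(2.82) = 3.88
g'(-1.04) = -8.81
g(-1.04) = 0.34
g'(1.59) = 3.55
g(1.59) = 11.61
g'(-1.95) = -32.42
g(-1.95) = 18.34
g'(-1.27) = -13.84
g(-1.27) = 2.93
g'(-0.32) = 2.83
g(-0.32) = -1.44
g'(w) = -6*w^2 + 8*w + 6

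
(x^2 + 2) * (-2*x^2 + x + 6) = -2*x^4 + x^3 + 2*x^2 + 2*x + 12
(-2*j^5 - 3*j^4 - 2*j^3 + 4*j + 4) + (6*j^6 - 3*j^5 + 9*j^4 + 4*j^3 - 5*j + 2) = 6*j^6 - 5*j^5 + 6*j^4 + 2*j^3 - j + 6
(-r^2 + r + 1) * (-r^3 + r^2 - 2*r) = r^5 - 2*r^4 + 2*r^3 - r^2 - 2*r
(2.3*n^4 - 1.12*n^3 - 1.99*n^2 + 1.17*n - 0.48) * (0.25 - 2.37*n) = -5.451*n^5 + 3.2294*n^4 + 4.4363*n^3 - 3.2704*n^2 + 1.4301*n - 0.12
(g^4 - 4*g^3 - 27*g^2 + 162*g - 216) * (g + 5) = g^5 + g^4 - 47*g^3 + 27*g^2 + 594*g - 1080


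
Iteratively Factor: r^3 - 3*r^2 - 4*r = (r - 4)*(r^2 + r) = r*(r - 4)*(r + 1)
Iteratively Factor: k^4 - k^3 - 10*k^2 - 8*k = (k + 2)*(k^3 - 3*k^2 - 4*k) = k*(k + 2)*(k^2 - 3*k - 4) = k*(k + 1)*(k + 2)*(k - 4)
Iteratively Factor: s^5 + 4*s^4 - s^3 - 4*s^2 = (s + 1)*(s^4 + 3*s^3 - 4*s^2) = s*(s + 1)*(s^3 + 3*s^2 - 4*s) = s*(s + 1)*(s + 4)*(s^2 - s) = s*(s - 1)*(s + 1)*(s + 4)*(s)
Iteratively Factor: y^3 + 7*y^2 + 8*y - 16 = (y + 4)*(y^2 + 3*y - 4) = (y - 1)*(y + 4)*(y + 4)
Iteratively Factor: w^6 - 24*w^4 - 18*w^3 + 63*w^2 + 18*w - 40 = (w + 2)*(w^5 - 2*w^4 - 20*w^3 + 22*w^2 + 19*w - 20) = (w - 5)*(w + 2)*(w^4 + 3*w^3 - 5*w^2 - 3*w + 4) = (w - 5)*(w - 1)*(w + 2)*(w^3 + 4*w^2 - w - 4) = (w - 5)*(w - 1)*(w + 1)*(w + 2)*(w^2 + 3*w - 4) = (w - 5)*(w - 1)*(w + 1)*(w + 2)*(w + 4)*(w - 1)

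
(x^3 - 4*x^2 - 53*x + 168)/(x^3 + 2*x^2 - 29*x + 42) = (x - 8)/(x - 2)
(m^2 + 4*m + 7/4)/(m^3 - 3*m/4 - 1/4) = (2*m + 7)/(2*m^2 - m - 1)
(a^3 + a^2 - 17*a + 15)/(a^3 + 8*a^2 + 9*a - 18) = (a^2 + 2*a - 15)/(a^2 + 9*a + 18)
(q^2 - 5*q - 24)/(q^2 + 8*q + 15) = (q - 8)/(q + 5)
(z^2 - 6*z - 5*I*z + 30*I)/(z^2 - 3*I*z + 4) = (z^2 - 6*z - 5*I*z + 30*I)/(z^2 - 3*I*z + 4)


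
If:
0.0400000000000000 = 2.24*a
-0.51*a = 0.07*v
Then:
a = 0.02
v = -0.13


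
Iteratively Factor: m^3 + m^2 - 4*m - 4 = (m + 1)*(m^2 - 4) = (m + 1)*(m + 2)*(m - 2)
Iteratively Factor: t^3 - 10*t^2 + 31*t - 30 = (t - 3)*(t^2 - 7*t + 10) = (t - 5)*(t - 3)*(t - 2)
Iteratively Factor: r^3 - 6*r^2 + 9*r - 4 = (r - 1)*(r^2 - 5*r + 4) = (r - 1)^2*(r - 4)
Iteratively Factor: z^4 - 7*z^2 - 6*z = (z - 3)*(z^3 + 3*z^2 + 2*z) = z*(z - 3)*(z^2 + 3*z + 2) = z*(z - 3)*(z + 2)*(z + 1)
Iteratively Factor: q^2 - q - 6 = (q + 2)*(q - 3)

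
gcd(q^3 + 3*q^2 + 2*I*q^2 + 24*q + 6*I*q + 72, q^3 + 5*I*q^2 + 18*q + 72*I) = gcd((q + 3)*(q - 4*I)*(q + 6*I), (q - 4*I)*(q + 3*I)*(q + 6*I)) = q^2 + 2*I*q + 24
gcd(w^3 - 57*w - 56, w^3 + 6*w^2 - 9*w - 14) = w^2 + 8*w + 7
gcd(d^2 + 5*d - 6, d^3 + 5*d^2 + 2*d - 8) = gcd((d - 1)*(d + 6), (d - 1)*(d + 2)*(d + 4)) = d - 1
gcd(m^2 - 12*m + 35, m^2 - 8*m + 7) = m - 7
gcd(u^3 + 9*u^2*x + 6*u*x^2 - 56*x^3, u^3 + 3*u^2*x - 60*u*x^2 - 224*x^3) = u^2 + 11*u*x + 28*x^2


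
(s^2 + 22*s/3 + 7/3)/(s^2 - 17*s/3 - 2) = (s + 7)/(s - 6)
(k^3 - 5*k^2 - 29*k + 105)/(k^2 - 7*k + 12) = (k^2 - 2*k - 35)/(k - 4)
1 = 1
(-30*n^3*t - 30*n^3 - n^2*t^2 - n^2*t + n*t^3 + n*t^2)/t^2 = -30*n^3/t - 30*n^3/t^2 - n^2 - n^2/t + n*t + n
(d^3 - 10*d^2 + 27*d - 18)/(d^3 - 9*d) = (d^2 - 7*d + 6)/(d*(d + 3))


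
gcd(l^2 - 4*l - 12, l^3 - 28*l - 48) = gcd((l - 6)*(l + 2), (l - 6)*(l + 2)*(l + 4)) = l^2 - 4*l - 12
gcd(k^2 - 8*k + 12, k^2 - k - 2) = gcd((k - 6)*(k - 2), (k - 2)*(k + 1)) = k - 2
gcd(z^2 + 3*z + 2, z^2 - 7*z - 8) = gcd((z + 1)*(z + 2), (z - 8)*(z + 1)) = z + 1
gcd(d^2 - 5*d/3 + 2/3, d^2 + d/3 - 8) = 1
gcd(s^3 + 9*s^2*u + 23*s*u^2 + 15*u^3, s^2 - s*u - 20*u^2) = 1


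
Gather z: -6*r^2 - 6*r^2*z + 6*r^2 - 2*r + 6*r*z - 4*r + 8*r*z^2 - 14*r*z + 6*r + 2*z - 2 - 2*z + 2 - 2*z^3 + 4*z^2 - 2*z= -2*z^3 + z^2*(8*r + 4) + z*(-6*r^2 - 8*r - 2)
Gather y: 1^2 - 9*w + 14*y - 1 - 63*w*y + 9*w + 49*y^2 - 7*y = 49*y^2 + y*(7 - 63*w)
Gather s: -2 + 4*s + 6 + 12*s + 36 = 16*s + 40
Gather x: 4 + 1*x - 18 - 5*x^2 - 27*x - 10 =-5*x^2 - 26*x - 24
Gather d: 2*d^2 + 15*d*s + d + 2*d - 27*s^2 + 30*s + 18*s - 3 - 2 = 2*d^2 + d*(15*s + 3) - 27*s^2 + 48*s - 5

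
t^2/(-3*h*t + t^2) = t/(-3*h + t)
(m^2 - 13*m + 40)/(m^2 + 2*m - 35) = (m - 8)/(m + 7)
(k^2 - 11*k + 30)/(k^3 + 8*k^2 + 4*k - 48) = (k^2 - 11*k + 30)/(k^3 + 8*k^2 + 4*k - 48)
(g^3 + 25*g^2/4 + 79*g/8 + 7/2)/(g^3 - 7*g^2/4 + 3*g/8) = (8*g^3 + 50*g^2 + 79*g + 28)/(g*(8*g^2 - 14*g + 3))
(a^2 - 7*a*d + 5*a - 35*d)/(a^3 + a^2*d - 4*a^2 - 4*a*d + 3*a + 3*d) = (a^2 - 7*a*d + 5*a - 35*d)/(a^3 + a^2*d - 4*a^2 - 4*a*d + 3*a + 3*d)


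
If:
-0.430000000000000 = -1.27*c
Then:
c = 0.34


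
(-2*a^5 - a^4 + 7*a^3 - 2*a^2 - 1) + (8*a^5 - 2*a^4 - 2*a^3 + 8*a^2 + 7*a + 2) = 6*a^5 - 3*a^4 + 5*a^3 + 6*a^2 + 7*a + 1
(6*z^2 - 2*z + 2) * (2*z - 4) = 12*z^3 - 28*z^2 + 12*z - 8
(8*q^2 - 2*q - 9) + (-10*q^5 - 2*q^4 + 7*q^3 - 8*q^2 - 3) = -10*q^5 - 2*q^4 + 7*q^3 - 2*q - 12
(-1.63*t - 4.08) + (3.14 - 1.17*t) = -2.8*t - 0.94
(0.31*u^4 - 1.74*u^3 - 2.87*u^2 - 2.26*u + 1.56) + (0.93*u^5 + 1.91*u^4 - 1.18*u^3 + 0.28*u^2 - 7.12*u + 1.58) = 0.93*u^5 + 2.22*u^4 - 2.92*u^3 - 2.59*u^2 - 9.38*u + 3.14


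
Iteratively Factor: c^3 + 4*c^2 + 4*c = (c)*(c^2 + 4*c + 4) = c*(c + 2)*(c + 2)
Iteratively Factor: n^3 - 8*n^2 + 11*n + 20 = (n - 5)*(n^2 - 3*n - 4) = (n - 5)*(n - 4)*(n + 1)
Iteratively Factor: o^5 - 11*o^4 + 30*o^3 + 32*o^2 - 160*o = (o + 2)*(o^4 - 13*o^3 + 56*o^2 - 80*o) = (o - 4)*(o + 2)*(o^3 - 9*o^2 + 20*o) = o*(o - 4)*(o + 2)*(o^2 - 9*o + 20) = o*(o - 5)*(o - 4)*(o + 2)*(o - 4)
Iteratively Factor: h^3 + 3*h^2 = (h + 3)*(h^2) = h*(h + 3)*(h)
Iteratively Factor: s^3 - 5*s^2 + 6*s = (s - 2)*(s^2 - 3*s) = s*(s - 2)*(s - 3)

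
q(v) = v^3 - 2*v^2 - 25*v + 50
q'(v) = 3*v^2 - 4*v - 25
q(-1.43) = 78.74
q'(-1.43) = -13.15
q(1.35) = 15.07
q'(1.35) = -24.93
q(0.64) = 33.44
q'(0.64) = -26.33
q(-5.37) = -28.28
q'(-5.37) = 82.99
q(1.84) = 3.46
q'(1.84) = -22.20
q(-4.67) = 21.28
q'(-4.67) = 59.11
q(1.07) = 22.19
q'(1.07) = -25.85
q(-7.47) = -291.68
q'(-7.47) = 172.28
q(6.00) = 44.00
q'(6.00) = 59.00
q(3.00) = -16.00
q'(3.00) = -10.00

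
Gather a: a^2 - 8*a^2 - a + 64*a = -7*a^2 + 63*a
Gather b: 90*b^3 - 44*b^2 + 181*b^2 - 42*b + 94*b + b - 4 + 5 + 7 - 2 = 90*b^3 + 137*b^2 + 53*b + 6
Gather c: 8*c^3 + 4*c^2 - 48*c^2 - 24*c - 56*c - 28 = 8*c^3 - 44*c^2 - 80*c - 28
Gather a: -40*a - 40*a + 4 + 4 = 8 - 80*a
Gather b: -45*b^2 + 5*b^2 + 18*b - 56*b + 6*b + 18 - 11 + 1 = -40*b^2 - 32*b + 8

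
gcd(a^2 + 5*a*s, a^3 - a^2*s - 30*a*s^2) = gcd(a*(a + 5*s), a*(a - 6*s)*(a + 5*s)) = a^2 + 5*a*s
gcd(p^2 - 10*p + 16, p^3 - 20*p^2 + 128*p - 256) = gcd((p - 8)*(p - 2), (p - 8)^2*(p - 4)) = p - 8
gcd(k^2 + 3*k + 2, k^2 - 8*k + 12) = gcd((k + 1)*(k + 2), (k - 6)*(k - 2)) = 1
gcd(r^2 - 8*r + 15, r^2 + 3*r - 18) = r - 3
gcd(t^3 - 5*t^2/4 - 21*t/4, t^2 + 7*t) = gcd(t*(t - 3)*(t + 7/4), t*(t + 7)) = t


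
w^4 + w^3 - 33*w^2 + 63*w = w*(w - 3)^2*(w + 7)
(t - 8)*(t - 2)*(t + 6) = t^3 - 4*t^2 - 44*t + 96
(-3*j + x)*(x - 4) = -3*j*x + 12*j + x^2 - 4*x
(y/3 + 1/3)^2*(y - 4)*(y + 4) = y^4/9 + 2*y^3/9 - 5*y^2/3 - 32*y/9 - 16/9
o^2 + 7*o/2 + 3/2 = (o + 1/2)*(o + 3)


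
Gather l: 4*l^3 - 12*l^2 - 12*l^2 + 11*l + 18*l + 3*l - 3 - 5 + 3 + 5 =4*l^3 - 24*l^2 + 32*l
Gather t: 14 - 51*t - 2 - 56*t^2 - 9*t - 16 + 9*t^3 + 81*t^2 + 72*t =9*t^3 + 25*t^2 + 12*t - 4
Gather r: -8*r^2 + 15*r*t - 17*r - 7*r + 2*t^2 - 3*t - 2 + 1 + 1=-8*r^2 + r*(15*t - 24) + 2*t^2 - 3*t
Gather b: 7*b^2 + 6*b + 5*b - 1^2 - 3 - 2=7*b^2 + 11*b - 6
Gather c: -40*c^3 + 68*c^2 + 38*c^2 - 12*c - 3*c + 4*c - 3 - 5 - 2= -40*c^3 + 106*c^2 - 11*c - 10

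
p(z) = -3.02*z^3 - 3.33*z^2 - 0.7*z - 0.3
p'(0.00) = -0.70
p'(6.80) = -464.92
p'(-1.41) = -9.32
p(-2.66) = 34.84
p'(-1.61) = -13.46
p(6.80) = -1108.62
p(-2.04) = 12.91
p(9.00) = -2477.91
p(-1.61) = 4.80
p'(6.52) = -429.27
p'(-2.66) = -47.09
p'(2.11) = -55.09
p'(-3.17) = -70.63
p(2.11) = -44.97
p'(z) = -9.06*z^2 - 6.66*z - 0.7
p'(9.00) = -794.50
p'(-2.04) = -24.82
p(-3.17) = 64.66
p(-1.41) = 2.53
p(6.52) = -983.47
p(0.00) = -0.30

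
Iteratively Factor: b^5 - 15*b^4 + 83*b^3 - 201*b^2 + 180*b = (b - 3)*(b^4 - 12*b^3 + 47*b^2 - 60*b) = b*(b - 3)*(b^3 - 12*b^2 + 47*b - 60) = b*(b - 5)*(b - 3)*(b^2 - 7*b + 12) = b*(b - 5)*(b - 3)^2*(b - 4)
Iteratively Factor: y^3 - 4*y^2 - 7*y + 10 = (y - 5)*(y^2 + y - 2) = (y - 5)*(y + 2)*(y - 1)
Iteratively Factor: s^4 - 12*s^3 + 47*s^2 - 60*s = (s - 4)*(s^3 - 8*s^2 + 15*s) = (s - 4)*(s - 3)*(s^2 - 5*s) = s*(s - 4)*(s - 3)*(s - 5)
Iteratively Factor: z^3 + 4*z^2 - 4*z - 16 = (z - 2)*(z^2 + 6*z + 8) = (z - 2)*(z + 2)*(z + 4)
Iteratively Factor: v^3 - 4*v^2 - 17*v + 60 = (v - 3)*(v^2 - v - 20) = (v - 3)*(v + 4)*(v - 5)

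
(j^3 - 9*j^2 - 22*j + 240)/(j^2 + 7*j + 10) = (j^2 - 14*j + 48)/(j + 2)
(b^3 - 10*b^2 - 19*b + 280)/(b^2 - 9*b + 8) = (b^2 - 2*b - 35)/(b - 1)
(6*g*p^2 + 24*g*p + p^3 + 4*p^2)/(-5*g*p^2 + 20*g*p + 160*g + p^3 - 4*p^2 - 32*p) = p*(6*g + p)/(-5*g*p + 40*g + p^2 - 8*p)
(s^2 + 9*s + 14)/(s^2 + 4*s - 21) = (s + 2)/(s - 3)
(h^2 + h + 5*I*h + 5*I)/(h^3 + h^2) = (h + 5*I)/h^2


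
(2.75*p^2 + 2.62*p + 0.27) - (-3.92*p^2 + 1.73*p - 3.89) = 6.67*p^2 + 0.89*p + 4.16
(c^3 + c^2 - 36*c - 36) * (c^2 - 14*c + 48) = c^5 - 13*c^4 - 2*c^3 + 516*c^2 - 1224*c - 1728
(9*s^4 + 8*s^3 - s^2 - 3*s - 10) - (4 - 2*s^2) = 9*s^4 + 8*s^3 + s^2 - 3*s - 14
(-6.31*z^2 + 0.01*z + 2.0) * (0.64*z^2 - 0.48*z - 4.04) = -4.0384*z^4 + 3.0352*z^3 + 26.7676*z^2 - 1.0004*z - 8.08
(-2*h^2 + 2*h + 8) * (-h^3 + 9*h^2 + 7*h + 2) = 2*h^5 - 20*h^4 - 4*h^3 + 82*h^2 + 60*h + 16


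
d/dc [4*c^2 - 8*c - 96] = 8*c - 8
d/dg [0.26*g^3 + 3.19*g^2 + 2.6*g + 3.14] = 0.78*g^2 + 6.38*g + 2.6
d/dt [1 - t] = -1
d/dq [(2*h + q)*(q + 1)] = 2*h + 2*q + 1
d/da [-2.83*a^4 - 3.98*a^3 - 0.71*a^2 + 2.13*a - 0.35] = -11.32*a^3 - 11.94*a^2 - 1.42*a + 2.13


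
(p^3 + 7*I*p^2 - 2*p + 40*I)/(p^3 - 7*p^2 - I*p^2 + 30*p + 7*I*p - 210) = (p^2 + 2*I*p + 8)/(p^2 - p*(7 + 6*I) + 42*I)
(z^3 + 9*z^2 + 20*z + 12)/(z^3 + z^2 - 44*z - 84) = (z + 1)/(z - 7)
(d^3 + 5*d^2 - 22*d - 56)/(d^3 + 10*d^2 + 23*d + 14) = (d - 4)/(d + 1)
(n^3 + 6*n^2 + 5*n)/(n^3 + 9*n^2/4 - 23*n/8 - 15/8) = 8*n*(n^2 + 6*n + 5)/(8*n^3 + 18*n^2 - 23*n - 15)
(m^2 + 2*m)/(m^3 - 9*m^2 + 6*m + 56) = m/(m^2 - 11*m + 28)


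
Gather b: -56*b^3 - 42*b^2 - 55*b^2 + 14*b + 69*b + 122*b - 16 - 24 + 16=-56*b^3 - 97*b^2 + 205*b - 24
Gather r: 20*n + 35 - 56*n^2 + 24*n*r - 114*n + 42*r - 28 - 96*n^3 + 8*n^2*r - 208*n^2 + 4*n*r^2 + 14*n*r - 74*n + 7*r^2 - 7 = -96*n^3 - 264*n^2 - 168*n + r^2*(4*n + 7) + r*(8*n^2 + 38*n + 42)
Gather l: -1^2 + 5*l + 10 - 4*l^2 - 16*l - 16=-4*l^2 - 11*l - 7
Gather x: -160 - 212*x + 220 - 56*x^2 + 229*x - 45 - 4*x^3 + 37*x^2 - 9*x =-4*x^3 - 19*x^2 + 8*x + 15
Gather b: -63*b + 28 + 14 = 42 - 63*b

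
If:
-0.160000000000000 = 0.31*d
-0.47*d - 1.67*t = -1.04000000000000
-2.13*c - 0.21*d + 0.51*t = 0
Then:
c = 0.23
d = -0.52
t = 0.77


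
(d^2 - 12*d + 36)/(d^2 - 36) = (d - 6)/(d + 6)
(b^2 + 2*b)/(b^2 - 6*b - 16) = b/(b - 8)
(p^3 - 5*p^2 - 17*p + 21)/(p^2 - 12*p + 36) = (p^3 - 5*p^2 - 17*p + 21)/(p^2 - 12*p + 36)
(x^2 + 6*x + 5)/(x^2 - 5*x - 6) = (x + 5)/(x - 6)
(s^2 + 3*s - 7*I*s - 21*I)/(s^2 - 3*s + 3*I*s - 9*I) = (s^2 + s*(3 - 7*I) - 21*I)/(s^2 + 3*s*(-1 + I) - 9*I)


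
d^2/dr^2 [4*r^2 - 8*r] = 8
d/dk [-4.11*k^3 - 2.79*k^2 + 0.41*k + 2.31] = -12.33*k^2 - 5.58*k + 0.41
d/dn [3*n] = 3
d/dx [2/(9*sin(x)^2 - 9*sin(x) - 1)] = 18*(1 - 2*sin(x))*cos(x)/(-9*sin(x)^2 + 9*sin(x) + 1)^2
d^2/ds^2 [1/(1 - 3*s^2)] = 6*(-9*s^2 - 1)/(3*s^2 - 1)^3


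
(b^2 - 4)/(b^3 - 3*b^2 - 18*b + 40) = (b + 2)/(b^2 - b - 20)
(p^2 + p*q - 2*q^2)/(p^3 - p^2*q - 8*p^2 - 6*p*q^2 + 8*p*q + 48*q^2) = (p - q)/(p^2 - 3*p*q - 8*p + 24*q)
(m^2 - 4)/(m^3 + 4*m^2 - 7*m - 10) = (m + 2)/(m^2 + 6*m + 5)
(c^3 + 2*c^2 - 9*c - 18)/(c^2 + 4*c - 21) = (c^2 + 5*c + 6)/(c + 7)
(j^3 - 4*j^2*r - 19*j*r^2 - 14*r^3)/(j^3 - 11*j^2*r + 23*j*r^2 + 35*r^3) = (-j - 2*r)/(-j + 5*r)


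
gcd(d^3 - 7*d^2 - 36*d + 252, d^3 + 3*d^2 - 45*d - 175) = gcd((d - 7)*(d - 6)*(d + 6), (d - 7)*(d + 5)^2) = d - 7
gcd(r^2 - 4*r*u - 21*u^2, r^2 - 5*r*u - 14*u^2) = r - 7*u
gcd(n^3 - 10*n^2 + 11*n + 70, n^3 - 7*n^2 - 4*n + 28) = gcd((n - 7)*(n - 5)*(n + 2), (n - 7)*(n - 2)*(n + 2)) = n^2 - 5*n - 14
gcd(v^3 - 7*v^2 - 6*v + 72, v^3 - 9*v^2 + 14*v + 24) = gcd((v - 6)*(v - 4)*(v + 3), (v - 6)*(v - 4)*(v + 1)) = v^2 - 10*v + 24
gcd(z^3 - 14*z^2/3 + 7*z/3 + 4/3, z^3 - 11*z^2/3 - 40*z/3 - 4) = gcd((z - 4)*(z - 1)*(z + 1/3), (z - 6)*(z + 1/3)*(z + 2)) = z + 1/3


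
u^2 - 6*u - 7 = (u - 7)*(u + 1)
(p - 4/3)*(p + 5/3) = p^2 + p/3 - 20/9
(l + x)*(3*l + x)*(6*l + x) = 18*l^3 + 27*l^2*x + 10*l*x^2 + x^3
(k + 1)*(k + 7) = k^2 + 8*k + 7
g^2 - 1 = (g - 1)*(g + 1)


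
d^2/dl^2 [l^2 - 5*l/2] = 2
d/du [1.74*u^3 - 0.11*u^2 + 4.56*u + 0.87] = 5.22*u^2 - 0.22*u + 4.56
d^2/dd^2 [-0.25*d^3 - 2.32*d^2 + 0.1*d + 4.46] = -1.5*d - 4.64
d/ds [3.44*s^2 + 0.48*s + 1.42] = 6.88*s + 0.48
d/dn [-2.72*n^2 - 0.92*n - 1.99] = -5.44*n - 0.92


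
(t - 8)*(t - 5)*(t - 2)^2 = t^4 - 17*t^3 + 96*t^2 - 212*t + 160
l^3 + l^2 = l^2*(l + 1)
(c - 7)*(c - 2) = c^2 - 9*c + 14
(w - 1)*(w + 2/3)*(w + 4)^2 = w^4 + 23*w^3/3 + 38*w^2/3 - 32*w/3 - 32/3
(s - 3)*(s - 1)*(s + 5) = s^3 + s^2 - 17*s + 15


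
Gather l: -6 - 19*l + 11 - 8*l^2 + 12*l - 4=-8*l^2 - 7*l + 1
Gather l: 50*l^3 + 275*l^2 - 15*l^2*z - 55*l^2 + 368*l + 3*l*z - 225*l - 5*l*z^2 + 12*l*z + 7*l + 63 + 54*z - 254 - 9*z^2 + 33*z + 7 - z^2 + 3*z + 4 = 50*l^3 + l^2*(220 - 15*z) + l*(-5*z^2 + 15*z + 150) - 10*z^2 + 90*z - 180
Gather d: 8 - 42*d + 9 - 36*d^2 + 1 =-36*d^2 - 42*d + 18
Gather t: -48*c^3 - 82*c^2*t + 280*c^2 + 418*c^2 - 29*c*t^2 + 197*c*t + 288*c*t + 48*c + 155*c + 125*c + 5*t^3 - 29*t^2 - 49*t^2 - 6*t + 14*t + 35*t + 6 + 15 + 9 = -48*c^3 + 698*c^2 + 328*c + 5*t^3 + t^2*(-29*c - 78) + t*(-82*c^2 + 485*c + 43) + 30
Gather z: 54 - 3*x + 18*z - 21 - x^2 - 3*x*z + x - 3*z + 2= -x^2 - 2*x + z*(15 - 3*x) + 35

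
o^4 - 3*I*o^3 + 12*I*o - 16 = (o - 2)*(o + 2)*(o - 4*I)*(o + I)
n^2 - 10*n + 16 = (n - 8)*(n - 2)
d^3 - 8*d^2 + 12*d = d*(d - 6)*(d - 2)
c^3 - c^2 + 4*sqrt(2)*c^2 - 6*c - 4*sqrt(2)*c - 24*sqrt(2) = (c - 3)*(c + 2)*(c + 4*sqrt(2))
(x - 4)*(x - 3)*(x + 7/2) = x^3 - 7*x^2/2 - 25*x/2 + 42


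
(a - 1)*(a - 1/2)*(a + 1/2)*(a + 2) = a^4 + a^3 - 9*a^2/4 - a/4 + 1/2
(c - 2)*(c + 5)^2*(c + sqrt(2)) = c^4 + sqrt(2)*c^3 + 8*c^3 + 5*c^2 + 8*sqrt(2)*c^2 - 50*c + 5*sqrt(2)*c - 50*sqrt(2)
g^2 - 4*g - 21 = (g - 7)*(g + 3)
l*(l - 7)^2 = l^3 - 14*l^2 + 49*l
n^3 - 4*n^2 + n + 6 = (n - 3)*(n - 2)*(n + 1)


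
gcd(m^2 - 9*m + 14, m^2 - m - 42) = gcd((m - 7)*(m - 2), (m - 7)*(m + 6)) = m - 7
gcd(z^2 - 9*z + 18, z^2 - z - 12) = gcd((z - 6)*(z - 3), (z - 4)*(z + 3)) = 1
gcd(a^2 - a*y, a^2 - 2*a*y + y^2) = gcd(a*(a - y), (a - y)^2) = -a + y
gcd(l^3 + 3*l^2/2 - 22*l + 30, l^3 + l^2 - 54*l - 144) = l + 6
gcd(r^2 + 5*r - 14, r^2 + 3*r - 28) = r + 7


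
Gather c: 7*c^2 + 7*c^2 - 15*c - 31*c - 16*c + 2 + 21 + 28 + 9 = 14*c^2 - 62*c + 60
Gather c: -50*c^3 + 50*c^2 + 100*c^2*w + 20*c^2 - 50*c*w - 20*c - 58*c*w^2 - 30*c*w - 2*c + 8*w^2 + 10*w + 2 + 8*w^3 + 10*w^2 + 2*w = -50*c^3 + c^2*(100*w + 70) + c*(-58*w^2 - 80*w - 22) + 8*w^3 + 18*w^2 + 12*w + 2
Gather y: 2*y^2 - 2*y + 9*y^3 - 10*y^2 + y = 9*y^3 - 8*y^2 - y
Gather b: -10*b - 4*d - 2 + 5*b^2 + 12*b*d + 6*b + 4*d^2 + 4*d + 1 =5*b^2 + b*(12*d - 4) + 4*d^2 - 1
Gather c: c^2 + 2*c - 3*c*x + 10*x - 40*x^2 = c^2 + c*(2 - 3*x) - 40*x^2 + 10*x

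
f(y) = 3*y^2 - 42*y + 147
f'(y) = 6*y - 42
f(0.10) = 142.83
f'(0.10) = -41.40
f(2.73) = 54.70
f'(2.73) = -25.62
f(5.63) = 5.63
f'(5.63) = -8.22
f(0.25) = 136.69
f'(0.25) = -40.50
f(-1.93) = 239.23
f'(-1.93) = -53.58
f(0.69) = 119.45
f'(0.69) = -37.86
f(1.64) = 86.19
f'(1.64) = -32.16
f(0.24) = 137.09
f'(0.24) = -40.56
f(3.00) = 48.00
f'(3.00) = -24.00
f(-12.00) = 1083.00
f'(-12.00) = -114.00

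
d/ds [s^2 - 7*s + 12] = 2*s - 7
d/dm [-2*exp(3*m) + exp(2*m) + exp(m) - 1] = (-6*exp(2*m) + 2*exp(m) + 1)*exp(m)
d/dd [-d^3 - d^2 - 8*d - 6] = -3*d^2 - 2*d - 8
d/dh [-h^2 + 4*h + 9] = 4 - 2*h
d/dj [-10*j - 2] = -10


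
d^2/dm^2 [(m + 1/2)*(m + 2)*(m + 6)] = 6*m + 17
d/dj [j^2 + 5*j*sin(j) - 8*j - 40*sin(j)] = 5*j*cos(j) + 2*j + 5*sin(j) - 40*cos(j) - 8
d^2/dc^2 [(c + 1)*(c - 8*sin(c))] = 2*(4*c + 4)*sin(c) - 16*cos(c) + 2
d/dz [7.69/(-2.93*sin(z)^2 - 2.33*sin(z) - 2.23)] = (45.0634*sin(z) + 17.9177)*cos(z)/(2.93*sin(z)^2 + 2.33*sin(z) + 2.23)^2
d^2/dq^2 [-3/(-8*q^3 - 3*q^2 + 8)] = 18*(12*q^2*(4*q + 1)^2 - (8*q + 1)*(8*q^3 + 3*q^2 - 8))/(8*q^3 + 3*q^2 - 8)^3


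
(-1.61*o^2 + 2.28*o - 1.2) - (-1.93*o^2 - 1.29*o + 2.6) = 0.32*o^2 + 3.57*o - 3.8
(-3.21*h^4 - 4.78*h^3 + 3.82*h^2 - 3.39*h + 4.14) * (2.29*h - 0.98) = -7.3509*h^5 - 7.8004*h^4 + 13.4322*h^3 - 11.5067*h^2 + 12.8028*h - 4.0572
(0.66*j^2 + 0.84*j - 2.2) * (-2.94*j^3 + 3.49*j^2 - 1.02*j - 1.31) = -1.9404*j^5 - 0.166199999999999*j^4 + 8.7264*j^3 - 9.3994*j^2 + 1.1436*j + 2.882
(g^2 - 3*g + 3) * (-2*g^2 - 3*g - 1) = -2*g^4 + 3*g^3 + 2*g^2 - 6*g - 3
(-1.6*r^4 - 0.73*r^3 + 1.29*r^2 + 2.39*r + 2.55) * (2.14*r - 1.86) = -3.424*r^5 + 1.4138*r^4 + 4.1184*r^3 + 2.7152*r^2 + 1.0116*r - 4.743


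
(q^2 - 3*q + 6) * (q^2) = q^4 - 3*q^3 + 6*q^2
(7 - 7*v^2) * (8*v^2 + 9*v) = -56*v^4 - 63*v^3 + 56*v^2 + 63*v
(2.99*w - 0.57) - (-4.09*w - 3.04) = 7.08*w + 2.47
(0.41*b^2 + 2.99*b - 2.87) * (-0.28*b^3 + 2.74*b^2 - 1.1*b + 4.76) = -0.1148*b^5 + 0.2862*b^4 + 8.5452*b^3 - 9.2012*b^2 + 17.3894*b - 13.6612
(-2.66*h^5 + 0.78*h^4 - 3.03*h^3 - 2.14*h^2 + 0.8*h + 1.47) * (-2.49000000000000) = 6.6234*h^5 - 1.9422*h^4 + 7.5447*h^3 + 5.3286*h^2 - 1.992*h - 3.6603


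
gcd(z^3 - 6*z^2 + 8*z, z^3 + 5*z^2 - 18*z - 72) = z - 4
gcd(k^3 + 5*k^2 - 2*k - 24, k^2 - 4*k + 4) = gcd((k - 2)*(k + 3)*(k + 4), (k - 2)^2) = k - 2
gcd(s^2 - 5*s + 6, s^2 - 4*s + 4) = s - 2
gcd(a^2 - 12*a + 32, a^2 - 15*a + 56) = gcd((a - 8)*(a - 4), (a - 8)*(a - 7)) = a - 8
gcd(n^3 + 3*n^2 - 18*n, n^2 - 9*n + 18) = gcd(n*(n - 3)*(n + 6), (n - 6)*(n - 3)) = n - 3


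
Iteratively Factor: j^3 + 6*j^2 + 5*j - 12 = (j + 3)*(j^2 + 3*j - 4) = (j + 3)*(j + 4)*(j - 1)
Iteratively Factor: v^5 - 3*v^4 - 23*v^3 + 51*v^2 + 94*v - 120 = (v - 5)*(v^4 + 2*v^3 - 13*v^2 - 14*v + 24) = (v - 5)*(v + 2)*(v^3 - 13*v + 12) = (v - 5)*(v + 2)*(v + 4)*(v^2 - 4*v + 3) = (v - 5)*(v - 1)*(v + 2)*(v + 4)*(v - 3)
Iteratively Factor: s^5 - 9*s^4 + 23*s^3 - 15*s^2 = (s)*(s^4 - 9*s^3 + 23*s^2 - 15*s) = s^2*(s^3 - 9*s^2 + 23*s - 15) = s^2*(s - 3)*(s^2 - 6*s + 5) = s^2*(s - 5)*(s - 3)*(s - 1)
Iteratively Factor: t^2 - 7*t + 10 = (t - 5)*(t - 2)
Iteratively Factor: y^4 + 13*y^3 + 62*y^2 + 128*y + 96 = (y + 4)*(y^3 + 9*y^2 + 26*y + 24) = (y + 4)^2*(y^2 + 5*y + 6) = (y + 3)*(y + 4)^2*(y + 2)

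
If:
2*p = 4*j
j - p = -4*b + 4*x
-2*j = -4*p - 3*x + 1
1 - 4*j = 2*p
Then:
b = 11/96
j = 1/8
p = 1/4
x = 1/12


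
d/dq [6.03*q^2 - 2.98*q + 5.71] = 12.06*q - 2.98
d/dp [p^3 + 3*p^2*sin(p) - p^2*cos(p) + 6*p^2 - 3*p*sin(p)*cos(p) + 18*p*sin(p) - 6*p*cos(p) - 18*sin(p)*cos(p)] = p^2*sin(p) + 3*p^2*cos(p) + 3*p^2 + 12*p*sin(p) + 16*p*cos(p) - 3*p*cos(2*p) + 12*p + 18*sin(p) - 3*sin(2*p)/2 - 6*cos(p) - 18*cos(2*p)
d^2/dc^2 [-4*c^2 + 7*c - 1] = -8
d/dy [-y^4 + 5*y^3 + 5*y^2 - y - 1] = -4*y^3 + 15*y^2 + 10*y - 1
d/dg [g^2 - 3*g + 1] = 2*g - 3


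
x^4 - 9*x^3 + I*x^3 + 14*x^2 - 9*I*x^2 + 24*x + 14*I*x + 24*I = (x - 6)*(x - 4)*(x + 1)*(x + I)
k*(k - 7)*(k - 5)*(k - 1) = k^4 - 13*k^3 + 47*k^2 - 35*k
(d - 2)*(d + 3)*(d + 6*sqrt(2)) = d^3 + d^2 + 6*sqrt(2)*d^2 - 6*d + 6*sqrt(2)*d - 36*sqrt(2)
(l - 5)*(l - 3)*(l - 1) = l^3 - 9*l^2 + 23*l - 15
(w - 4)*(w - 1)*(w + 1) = w^3 - 4*w^2 - w + 4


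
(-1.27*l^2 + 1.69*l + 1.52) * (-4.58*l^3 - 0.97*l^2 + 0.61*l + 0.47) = 5.8166*l^5 - 6.5083*l^4 - 9.3756*l^3 - 1.0404*l^2 + 1.7215*l + 0.7144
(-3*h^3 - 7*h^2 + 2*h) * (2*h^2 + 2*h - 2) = -6*h^5 - 20*h^4 - 4*h^3 + 18*h^2 - 4*h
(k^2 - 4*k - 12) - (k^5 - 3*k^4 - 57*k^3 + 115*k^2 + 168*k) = -k^5 + 3*k^4 + 57*k^3 - 114*k^2 - 172*k - 12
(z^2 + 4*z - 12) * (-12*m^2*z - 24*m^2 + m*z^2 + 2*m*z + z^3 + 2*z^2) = -12*m^2*z^3 - 72*m^2*z^2 + 48*m^2*z + 288*m^2 + m*z^4 + 6*m*z^3 - 4*m*z^2 - 24*m*z + z^5 + 6*z^4 - 4*z^3 - 24*z^2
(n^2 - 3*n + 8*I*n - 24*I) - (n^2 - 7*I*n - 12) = -3*n + 15*I*n + 12 - 24*I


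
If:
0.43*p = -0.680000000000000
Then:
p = -1.58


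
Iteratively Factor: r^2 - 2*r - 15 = (r - 5)*(r + 3)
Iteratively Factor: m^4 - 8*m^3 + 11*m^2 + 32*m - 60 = (m - 3)*(m^3 - 5*m^2 - 4*m + 20) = (m - 3)*(m - 2)*(m^2 - 3*m - 10) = (m - 3)*(m - 2)*(m + 2)*(m - 5)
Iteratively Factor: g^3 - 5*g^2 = (g)*(g^2 - 5*g) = g*(g - 5)*(g)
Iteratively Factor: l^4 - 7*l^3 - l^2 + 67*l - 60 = (l - 5)*(l^3 - 2*l^2 - 11*l + 12) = (l - 5)*(l - 1)*(l^2 - l - 12) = (l - 5)*(l - 4)*(l - 1)*(l + 3)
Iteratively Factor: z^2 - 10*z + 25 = (z - 5)*(z - 5)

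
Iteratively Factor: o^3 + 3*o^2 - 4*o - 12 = (o + 2)*(o^2 + o - 6) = (o - 2)*(o + 2)*(o + 3)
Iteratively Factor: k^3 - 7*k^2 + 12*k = (k)*(k^2 - 7*k + 12) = k*(k - 4)*(k - 3)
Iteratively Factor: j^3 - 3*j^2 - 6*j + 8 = (j - 4)*(j^2 + j - 2) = (j - 4)*(j - 1)*(j + 2)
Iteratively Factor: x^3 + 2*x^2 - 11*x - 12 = (x + 1)*(x^2 + x - 12) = (x + 1)*(x + 4)*(x - 3)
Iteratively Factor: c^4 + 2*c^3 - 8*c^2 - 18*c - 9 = (c - 3)*(c^3 + 5*c^2 + 7*c + 3) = (c - 3)*(c + 1)*(c^2 + 4*c + 3) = (c - 3)*(c + 1)^2*(c + 3)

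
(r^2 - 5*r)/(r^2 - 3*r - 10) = r/(r + 2)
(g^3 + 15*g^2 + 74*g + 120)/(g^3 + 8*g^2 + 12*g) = (g^2 + 9*g + 20)/(g*(g + 2))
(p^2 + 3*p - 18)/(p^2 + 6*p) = (p - 3)/p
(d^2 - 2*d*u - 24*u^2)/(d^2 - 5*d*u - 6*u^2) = (d + 4*u)/(d + u)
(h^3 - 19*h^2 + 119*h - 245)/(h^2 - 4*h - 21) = (h^2 - 12*h + 35)/(h + 3)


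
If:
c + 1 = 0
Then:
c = -1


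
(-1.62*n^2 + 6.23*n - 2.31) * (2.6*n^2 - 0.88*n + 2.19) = -4.212*n^4 + 17.6236*n^3 - 15.0362*n^2 + 15.6765*n - 5.0589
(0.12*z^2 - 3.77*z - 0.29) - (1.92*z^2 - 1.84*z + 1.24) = -1.8*z^2 - 1.93*z - 1.53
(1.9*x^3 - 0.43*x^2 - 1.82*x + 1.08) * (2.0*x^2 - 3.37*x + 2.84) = 3.8*x^5 - 7.263*x^4 + 3.2051*x^3 + 7.0722*x^2 - 8.8084*x + 3.0672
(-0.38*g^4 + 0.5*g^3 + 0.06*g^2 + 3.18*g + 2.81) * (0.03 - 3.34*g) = 1.2692*g^5 - 1.6814*g^4 - 0.1854*g^3 - 10.6194*g^2 - 9.29*g + 0.0843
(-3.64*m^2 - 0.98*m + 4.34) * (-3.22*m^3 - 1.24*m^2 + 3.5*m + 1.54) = 11.7208*m^5 + 7.6692*m^4 - 25.4996*m^3 - 14.4172*m^2 + 13.6808*m + 6.6836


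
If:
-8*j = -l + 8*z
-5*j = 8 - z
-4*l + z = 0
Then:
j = -248/187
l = 64/187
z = 256/187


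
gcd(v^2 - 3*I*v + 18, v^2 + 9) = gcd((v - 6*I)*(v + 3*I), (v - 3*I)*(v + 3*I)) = v + 3*I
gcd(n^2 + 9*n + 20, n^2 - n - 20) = n + 4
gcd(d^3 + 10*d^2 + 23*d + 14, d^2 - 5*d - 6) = d + 1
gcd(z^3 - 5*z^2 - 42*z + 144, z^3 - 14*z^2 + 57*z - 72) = z^2 - 11*z + 24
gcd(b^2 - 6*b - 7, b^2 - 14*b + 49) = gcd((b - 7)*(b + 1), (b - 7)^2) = b - 7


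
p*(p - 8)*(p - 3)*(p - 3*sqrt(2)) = p^4 - 11*p^3 - 3*sqrt(2)*p^3 + 24*p^2 + 33*sqrt(2)*p^2 - 72*sqrt(2)*p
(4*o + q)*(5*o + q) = 20*o^2 + 9*o*q + q^2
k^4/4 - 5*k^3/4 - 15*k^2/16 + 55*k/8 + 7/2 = (k/4 + 1/2)*(k - 4)*(k - 7/2)*(k + 1/2)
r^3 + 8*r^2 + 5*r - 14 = (r - 1)*(r + 2)*(r + 7)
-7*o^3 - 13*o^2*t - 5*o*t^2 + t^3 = (-7*o + t)*(o + t)^2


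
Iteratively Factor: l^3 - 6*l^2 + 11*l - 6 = (l - 3)*(l^2 - 3*l + 2) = (l - 3)*(l - 2)*(l - 1)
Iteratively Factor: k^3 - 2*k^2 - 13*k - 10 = (k - 5)*(k^2 + 3*k + 2) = (k - 5)*(k + 2)*(k + 1)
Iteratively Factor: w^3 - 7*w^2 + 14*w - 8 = (w - 2)*(w^2 - 5*w + 4) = (w - 4)*(w - 2)*(w - 1)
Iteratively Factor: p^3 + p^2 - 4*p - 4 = (p + 2)*(p^2 - p - 2) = (p - 2)*(p + 2)*(p + 1)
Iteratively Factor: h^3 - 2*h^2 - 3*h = (h)*(h^2 - 2*h - 3) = h*(h - 3)*(h + 1)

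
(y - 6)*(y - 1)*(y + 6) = y^3 - y^2 - 36*y + 36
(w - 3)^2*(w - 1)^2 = w^4 - 8*w^3 + 22*w^2 - 24*w + 9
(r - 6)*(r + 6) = r^2 - 36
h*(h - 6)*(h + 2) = h^3 - 4*h^2 - 12*h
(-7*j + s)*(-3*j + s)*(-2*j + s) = -42*j^3 + 41*j^2*s - 12*j*s^2 + s^3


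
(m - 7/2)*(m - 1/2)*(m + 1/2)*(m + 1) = m^4 - 5*m^3/2 - 15*m^2/4 + 5*m/8 + 7/8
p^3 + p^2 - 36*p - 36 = (p - 6)*(p + 1)*(p + 6)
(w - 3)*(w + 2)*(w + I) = w^3 - w^2 + I*w^2 - 6*w - I*w - 6*I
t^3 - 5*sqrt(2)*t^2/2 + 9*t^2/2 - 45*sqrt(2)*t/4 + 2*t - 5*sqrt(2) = (t + 1/2)*(t + 4)*(t - 5*sqrt(2)/2)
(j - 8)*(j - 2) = j^2 - 10*j + 16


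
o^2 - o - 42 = (o - 7)*(o + 6)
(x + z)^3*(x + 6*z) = x^4 + 9*x^3*z + 21*x^2*z^2 + 19*x*z^3 + 6*z^4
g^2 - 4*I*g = g*(g - 4*I)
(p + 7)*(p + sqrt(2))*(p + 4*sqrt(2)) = p^3 + 7*p^2 + 5*sqrt(2)*p^2 + 8*p + 35*sqrt(2)*p + 56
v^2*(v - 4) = v^3 - 4*v^2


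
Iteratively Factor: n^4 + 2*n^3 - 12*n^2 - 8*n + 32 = (n - 2)*(n^3 + 4*n^2 - 4*n - 16) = (n - 2)*(n + 2)*(n^2 + 2*n - 8) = (n - 2)^2*(n + 2)*(n + 4)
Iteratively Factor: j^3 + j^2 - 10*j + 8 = (j + 4)*(j^2 - 3*j + 2) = (j - 2)*(j + 4)*(j - 1)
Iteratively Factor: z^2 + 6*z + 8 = (z + 4)*(z + 2)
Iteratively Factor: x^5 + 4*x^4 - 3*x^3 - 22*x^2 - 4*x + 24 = (x + 3)*(x^4 + x^3 - 6*x^2 - 4*x + 8) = (x + 2)*(x + 3)*(x^3 - x^2 - 4*x + 4) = (x - 2)*(x + 2)*(x + 3)*(x^2 + x - 2) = (x - 2)*(x - 1)*(x + 2)*(x + 3)*(x + 2)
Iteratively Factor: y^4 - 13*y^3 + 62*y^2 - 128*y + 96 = (y - 4)*(y^3 - 9*y^2 + 26*y - 24) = (y - 4)*(y - 2)*(y^2 - 7*y + 12) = (y - 4)*(y - 3)*(y - 2)*(y - 4)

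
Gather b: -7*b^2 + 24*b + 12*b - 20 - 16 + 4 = -7*b^2 + 36*b - 32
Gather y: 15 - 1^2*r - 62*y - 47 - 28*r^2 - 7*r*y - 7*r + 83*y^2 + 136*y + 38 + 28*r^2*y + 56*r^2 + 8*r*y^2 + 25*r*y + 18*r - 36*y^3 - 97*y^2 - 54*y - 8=28*r^2 + 10*r - 36*y^3 + y^2*(8*r - 14) + y*(28*r^2 + 18*r + 20) - 2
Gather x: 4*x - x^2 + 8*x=-x^2 + 12*x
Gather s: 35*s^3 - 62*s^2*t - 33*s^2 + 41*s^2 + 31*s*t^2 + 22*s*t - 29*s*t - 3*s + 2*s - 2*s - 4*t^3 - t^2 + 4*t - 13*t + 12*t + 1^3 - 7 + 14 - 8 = 35*s^3 + s^2*(8 - 62*t) + s*(31*t^2 - 7*t - 3) - 4*t^3 - t^2 + 3*t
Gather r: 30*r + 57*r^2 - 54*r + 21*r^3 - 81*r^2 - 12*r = 21*r^3 - 24*r^2 - 36*r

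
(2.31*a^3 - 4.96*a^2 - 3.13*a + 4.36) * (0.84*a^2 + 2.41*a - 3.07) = 1.9404*a^5 + 1.4007*a^4 - 21.6745*a^3 + 11.3463*a^2 + 20.1167*a - 13.3852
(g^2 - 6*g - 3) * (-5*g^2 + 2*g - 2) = -5*g^4 + 32*g^3 + g^2 + 6*g + 6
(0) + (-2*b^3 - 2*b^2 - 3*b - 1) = -2*b^3 - 2*b^2 - 3*b - 1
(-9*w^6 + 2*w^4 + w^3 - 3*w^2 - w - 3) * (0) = 0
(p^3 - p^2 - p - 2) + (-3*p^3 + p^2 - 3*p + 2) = -2*p^3 - 4*p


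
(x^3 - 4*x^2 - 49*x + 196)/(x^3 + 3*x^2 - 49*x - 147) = (x - 4)/(x + 3)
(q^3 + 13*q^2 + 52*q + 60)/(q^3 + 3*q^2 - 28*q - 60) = (q + 5)/(q - 5)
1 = 1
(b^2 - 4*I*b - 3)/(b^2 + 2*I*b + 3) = (b - 3*I)/(b + 3*I)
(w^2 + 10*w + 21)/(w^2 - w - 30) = (w^2 + 10*w + 21)/(w^2 - w - 30)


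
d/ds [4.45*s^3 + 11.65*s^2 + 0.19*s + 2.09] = 13.35*s^2 + 23.3*s + 0.19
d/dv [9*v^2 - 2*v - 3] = 18*v - 2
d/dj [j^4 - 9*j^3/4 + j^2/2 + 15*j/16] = 4*j^3 - 27*j^2/4 + j + 15/16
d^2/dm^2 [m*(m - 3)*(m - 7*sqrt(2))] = 6*m - 14*sqrt(2) - 6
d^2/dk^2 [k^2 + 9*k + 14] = 2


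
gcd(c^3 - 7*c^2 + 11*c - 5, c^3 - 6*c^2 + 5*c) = c^2 - 6*c + 5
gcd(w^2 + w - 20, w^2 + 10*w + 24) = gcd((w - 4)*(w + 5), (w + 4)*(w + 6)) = 1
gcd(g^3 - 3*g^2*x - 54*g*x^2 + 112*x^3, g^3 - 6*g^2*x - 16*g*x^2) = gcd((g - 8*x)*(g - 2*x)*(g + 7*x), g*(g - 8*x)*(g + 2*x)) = -g + 8*x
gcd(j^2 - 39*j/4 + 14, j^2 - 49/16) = j - 7/4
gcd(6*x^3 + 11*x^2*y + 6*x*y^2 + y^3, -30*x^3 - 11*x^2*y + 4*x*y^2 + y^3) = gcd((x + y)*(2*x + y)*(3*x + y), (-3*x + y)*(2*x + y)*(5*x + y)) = 2*x + y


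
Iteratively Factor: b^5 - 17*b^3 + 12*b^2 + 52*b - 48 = (b - 3)*(b^4 + 3*b^3 - 8*b^2 - 12*b + 16) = (b - 3)*(b - 2)*(b^3 + 5*b^2 + 2*b - 8) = (b - 3)*(b - 2)*(b + 4)*(b^2 + b - 2) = (b - 3)*(b - 2)*(b + 2)*(b + 4)*(b - 1)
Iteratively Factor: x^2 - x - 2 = (x - 2)*(x + 1)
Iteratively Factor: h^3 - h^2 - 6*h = (h - 3)*(h^2 + 2*h) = h*(h - 3)*(h + 2)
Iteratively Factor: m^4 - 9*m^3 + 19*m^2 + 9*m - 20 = (m + 1)*(m^3 - 10*m^2 + 29*m - 20) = (m - 5)*(m + 1)*(m^2 - 5*m + 4) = (m - 5)*(m - 4)*(m + 1)*(m - 1)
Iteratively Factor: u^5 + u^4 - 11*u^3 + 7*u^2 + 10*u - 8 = (u - 1)*(u^4 + 2*u^3 - 9*u^2 - 2*u + 8) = (u - 1)*(u + 4)*(u^3 - 2*u^2 - u + 2) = (u - 1)^2*(u + 4)*(u^2 - u - 2) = (u - 2)*(u - 1)^2*(u + 4)*(u + 1)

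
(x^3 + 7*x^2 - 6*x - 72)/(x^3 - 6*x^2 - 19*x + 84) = (x + 6)/(x - 7)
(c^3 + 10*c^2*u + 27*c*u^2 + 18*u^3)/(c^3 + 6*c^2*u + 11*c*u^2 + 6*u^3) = (c + 6*u)/(c + 2*u)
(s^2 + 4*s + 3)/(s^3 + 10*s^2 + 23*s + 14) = (s + 3)/(s^2 + 9*s + 14)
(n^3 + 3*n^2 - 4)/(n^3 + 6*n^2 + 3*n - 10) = (n + 2)/(n + 5)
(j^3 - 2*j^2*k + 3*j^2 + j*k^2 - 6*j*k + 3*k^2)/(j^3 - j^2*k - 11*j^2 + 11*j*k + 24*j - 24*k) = (j^2 - j*k + 3*j - 3*k)/(j^2 - 11*j + 24)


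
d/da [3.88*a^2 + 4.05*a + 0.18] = 7.76*a + 4.05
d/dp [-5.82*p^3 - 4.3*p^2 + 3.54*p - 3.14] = -17.46*p^2 - 8.6*p + 3.54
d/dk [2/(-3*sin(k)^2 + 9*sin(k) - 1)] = 6*(2*sin(k) - 3)*cos(k)/(3*sin(k)^2 - 9*sin(k) + 1)^2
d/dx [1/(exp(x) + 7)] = -exp(x)/(exp(x) + 7)^2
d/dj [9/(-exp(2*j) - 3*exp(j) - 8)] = (18*exp(j) + 27)*exp(j)/(exp(2*j) + 3*exp(j) + 8)^2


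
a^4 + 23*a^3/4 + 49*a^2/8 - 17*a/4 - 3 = (a - 3/4)*(a + 1/2)*(a + 2)*(a + 4)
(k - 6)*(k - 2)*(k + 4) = k^3 - 4*k^2 - 20*k + 48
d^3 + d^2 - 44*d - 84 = (d - 7)*(d + 2)*(d + 6)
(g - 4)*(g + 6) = g^2 + 2*g - 24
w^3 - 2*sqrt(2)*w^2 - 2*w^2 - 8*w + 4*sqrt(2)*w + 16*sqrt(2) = (w - 4)*(w + 2)*(w - 2*sqrt(2))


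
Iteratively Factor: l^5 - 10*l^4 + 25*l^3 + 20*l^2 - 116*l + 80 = (l + 2)*(l^4 - 12*l^3 + 49*l^2 - 78*l + 40) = (l - 4)*(l + 2)*(l^3 - 8*l^2 + 17*l - 10) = (l - 5)*(l - 4)*(l + 2)*(l^2 - 3*l + 2) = (l - 5)*(l - 4)*(l - 2)*(l + 2)*(l - 1)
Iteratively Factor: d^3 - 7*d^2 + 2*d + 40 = (d - 4)*(d^2 - 3*d - 10) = (d - 4)*(d + 2)*(d - 5)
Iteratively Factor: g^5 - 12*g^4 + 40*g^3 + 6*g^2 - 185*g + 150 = (g - 5)*(g^4 - 7*g^3 + 5*g^2 + 31*g - 30) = (g - 5)*(g - 1)*(g^3 - 6*g^2 - g + 30) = (g - 5)^2*(g - 1)*(g^2 - g - 6) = (g - 5)^2*(g - 3)*(g - 1)*(g + 2)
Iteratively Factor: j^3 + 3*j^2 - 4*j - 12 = (j - 2)*(j^2 + 5*j + 6) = (j - 2)*(j + 2)*(j + 3)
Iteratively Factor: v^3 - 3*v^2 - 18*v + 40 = (v + 4)*(v^2 - 7*v + 10) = (v - 5)*(v + 4)*(v - 2)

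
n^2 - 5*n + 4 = (n - 4)*(n - 1)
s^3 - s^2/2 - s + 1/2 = (s - 1)*(s - 1/2)*(s + 1)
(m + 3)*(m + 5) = m^2 + 8*m + 15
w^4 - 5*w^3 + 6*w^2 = w^2*(w - 3)*(w - 2)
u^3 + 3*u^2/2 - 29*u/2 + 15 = (u - 2)*(u - 3/2)*(u + 5)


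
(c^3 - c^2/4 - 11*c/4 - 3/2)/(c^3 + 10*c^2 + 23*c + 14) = (4*c^2 - 5*c - 6)/(4*(c^2 + 9*c + 14))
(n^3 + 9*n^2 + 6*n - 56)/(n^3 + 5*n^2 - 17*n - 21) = (n^2 + 2*n - 8)/(n^2 - 2*n - 3)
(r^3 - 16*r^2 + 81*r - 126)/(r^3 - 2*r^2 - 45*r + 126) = (r - 7)/(r + 7)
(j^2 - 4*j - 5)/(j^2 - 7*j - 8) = (j - 5)/(j - 8)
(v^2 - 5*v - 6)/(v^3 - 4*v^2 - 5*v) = (v - 6)/(v*(v - 5))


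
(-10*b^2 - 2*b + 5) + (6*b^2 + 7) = -4*b^2 - 2*b + 12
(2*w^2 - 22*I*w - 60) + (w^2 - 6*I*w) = 3*w^2 - 28*I*w - 60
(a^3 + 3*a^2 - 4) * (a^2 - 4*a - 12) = a^5 - a^4 - 24*a^3 - 40*a^2 + 16*a + 48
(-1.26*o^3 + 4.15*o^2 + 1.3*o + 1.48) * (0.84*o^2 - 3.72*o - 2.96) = -1.0584*o^5 + 8.1732*o^4 - 10.6164*o^3 - 15.8768*o^2 - 9.3536*o - 4.3808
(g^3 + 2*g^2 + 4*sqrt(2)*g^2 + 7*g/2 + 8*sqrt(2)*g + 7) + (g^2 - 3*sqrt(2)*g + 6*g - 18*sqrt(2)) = g^3 + 3*g^2 + 4*sqrt(2)*g^2 + 5*sqrt(2)*g + 19*g/2 - 18*sqrt(2) + 7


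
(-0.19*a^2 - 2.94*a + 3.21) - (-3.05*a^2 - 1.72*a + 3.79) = 2.86*a^2 - 1.22*a - 0.58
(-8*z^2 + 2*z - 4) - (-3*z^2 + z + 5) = -5*z^2 + z - 9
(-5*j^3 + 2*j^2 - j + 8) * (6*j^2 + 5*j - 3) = -30*j^5 - 13*j^4 + 19*j^3 + 37*j^2 + 43*j - 24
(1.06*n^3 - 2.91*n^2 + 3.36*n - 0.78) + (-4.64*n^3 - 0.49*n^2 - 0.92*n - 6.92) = -3.58*n^3 - 3.4*n^2 + 2.44*n - 7.7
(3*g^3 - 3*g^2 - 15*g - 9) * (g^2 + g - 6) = 3*g^5 - 36*g^3 - 6*g^2 + 81*g + 54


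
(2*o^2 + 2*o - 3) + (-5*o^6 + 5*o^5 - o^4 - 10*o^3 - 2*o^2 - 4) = -5*o^6 + 5*o^5 - o^4 - 10*o^3 + 2*o - 7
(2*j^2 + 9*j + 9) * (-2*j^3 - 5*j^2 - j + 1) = -4*j^5 - 28*j^4 - 65*j^3 - 52*j^2 + 9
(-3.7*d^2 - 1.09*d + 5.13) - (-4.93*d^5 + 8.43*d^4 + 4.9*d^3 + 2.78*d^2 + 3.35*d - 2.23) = 4.93*d^5 - 8.43*d^4 - 4.9*d^3 - 6.48*d^2 - 4.44*d + 7.36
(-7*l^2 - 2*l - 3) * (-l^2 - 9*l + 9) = 7*l^4 + 65*l^3 - 42*l^2 + 9*l - 27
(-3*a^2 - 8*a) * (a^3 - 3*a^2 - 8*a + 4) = -3*a^5 + a^4 + 48*a^3 + 52*a^2 - 32*a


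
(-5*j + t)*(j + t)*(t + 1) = -5*j^2*t - 5*j^2 - 4*j*t^2 - 4*j*t + t^3 + t^2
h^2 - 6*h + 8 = (h - 4)*(h - 2)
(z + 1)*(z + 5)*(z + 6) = z^3 + 12*z^2 + 41*z + 30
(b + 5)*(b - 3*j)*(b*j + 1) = b^3*j - 3*b^2*j^2 + 5*b^2*j + b^2 - 15*b*j^2 - 3*b*j + 5*b - 15*j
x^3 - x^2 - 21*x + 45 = (x - 3)^2*(x + 5)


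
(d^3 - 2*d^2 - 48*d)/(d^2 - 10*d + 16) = d*(d + 6)/(d - 2)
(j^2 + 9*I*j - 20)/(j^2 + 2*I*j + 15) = (j + 4*I)/(j - 3*I)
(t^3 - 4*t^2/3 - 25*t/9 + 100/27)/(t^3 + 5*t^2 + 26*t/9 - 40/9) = (9*t^2 - 27*t + 20)/(3*(3*t^2 + 10*t - 8))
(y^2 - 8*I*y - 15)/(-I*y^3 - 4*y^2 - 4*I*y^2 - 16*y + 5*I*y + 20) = (I*y^2 + 8*y - 15*I)/(y^3 + 4*y^2*(1 - I) - y*(5 + 16*I) + 20*I)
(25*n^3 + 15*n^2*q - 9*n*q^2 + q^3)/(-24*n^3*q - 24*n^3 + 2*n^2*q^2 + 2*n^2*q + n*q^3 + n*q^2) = (25*n^3 + 15*n^2*q - 9*n*q^2 + q^3)/(n*(-24*n^2*q - 24*n^2 + 2*n*q^2 + 2*n*q + q^3 + q^2))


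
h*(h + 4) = h^2 + 4*h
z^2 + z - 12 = (z - 3)*(z + 4)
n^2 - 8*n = n*(n - 8)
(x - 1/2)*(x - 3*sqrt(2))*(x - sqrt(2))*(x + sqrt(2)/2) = x^4 - 7*sqrt(2)*x^3/2 - x^3/2 + 2*x^2 + 7*sqrt(2)*x^2/4 - x + 3*sqrt(2)*x - 3*sqrt(2)/2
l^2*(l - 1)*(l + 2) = l^4 + l^3 - 2*l^2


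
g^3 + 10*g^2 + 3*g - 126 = (g - 3)*(g + 6)*(g + 7)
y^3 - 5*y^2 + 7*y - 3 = (y - 3)*(y - 1)^2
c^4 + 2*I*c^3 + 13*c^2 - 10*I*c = c*(c - 2*I)*(c - I)*(c + 5*I)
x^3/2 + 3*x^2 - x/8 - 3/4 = (x/2 + 1/4)*(x - 1/2)*(x + 6)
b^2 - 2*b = b*(b - 2)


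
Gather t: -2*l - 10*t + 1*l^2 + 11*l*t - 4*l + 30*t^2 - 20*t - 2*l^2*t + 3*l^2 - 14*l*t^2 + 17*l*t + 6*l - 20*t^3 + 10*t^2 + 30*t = 4*l^2 - 20*t^3 + t^2*(40 - 14*l) + t*(-2*l^2 + 28*l)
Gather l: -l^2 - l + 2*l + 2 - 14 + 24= -l^2 + l + 12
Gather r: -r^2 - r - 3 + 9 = -r^2 - r + 6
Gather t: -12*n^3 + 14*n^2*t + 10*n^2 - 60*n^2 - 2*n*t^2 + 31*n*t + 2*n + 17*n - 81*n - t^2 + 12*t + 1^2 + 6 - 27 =-12*n^3 - 50*n^2 - 62*n + t^2*(-2*n - 1) + t*(14*n^2 + 31*n + 12) - 20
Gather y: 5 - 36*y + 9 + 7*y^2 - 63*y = 7*y^2 - 99*y + 14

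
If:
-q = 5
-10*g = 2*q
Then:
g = 1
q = -5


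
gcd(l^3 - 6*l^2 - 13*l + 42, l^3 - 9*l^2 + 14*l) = l^2 - 9*l + 14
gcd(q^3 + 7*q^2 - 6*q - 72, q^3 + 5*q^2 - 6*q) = q + 6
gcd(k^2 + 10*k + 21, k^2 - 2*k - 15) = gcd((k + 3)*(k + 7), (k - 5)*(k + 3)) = k + 3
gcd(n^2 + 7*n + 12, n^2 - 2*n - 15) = n + 3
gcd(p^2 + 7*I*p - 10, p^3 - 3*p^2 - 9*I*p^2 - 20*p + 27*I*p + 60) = 1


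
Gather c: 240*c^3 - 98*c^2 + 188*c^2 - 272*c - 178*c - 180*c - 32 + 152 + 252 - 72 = 240*c^3 + 90*c^2 - 630*c + 300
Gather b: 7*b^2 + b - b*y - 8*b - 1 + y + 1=7*b^2 + b*(-y - 7) + y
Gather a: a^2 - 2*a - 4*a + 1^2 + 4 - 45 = a^2 - 6*a - 40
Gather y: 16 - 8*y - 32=-8*y - 16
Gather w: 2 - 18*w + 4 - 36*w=6 - 54*w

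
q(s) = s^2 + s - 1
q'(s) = 2*s + 1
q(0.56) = -0.13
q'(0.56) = 2.12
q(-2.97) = 4.85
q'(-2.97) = -4.94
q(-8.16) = 57.43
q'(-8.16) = -15.32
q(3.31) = 13.27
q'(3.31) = 7.62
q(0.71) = 0.21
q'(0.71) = 2.42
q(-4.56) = 15.23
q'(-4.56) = -8.12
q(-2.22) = 1.71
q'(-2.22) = -3.44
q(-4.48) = 14.59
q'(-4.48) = -7.96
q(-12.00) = 131.00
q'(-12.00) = -23.00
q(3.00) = 11.00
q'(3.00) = 7.00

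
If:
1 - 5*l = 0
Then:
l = 1/5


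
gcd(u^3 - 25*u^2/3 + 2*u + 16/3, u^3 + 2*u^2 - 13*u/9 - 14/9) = u^2 - u/3 - 2/3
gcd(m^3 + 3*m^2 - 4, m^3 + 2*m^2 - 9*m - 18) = m + 2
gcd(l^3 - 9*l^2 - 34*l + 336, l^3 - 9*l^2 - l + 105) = l - 7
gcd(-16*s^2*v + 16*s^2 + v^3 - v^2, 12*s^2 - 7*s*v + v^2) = 4*s - v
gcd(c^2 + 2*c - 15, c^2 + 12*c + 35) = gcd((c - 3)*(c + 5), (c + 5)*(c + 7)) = c + 5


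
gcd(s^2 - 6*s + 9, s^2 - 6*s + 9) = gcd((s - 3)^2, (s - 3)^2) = s^2 - 6*s + 9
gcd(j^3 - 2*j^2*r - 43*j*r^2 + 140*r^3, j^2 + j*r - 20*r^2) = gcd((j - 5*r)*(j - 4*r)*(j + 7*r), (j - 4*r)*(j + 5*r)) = -j + 4*r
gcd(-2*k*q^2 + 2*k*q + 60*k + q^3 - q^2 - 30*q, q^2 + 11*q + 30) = q + 5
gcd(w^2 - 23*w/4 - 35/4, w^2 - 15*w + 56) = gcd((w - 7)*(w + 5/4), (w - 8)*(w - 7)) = w - 7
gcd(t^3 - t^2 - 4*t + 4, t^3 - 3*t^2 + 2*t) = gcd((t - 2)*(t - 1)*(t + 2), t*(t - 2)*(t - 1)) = t^2 - 3*t + 2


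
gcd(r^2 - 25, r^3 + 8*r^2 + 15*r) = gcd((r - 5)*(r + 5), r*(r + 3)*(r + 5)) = r + 5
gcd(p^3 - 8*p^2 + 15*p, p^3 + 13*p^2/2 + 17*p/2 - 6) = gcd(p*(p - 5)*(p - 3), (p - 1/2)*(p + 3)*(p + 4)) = 1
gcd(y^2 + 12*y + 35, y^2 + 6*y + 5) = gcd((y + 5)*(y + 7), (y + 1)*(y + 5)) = y + 5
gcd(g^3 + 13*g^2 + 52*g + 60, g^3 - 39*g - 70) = g^2 + 7*g + 10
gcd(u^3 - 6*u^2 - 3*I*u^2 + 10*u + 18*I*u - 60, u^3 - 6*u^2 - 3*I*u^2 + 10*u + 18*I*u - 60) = u^3 + u^2*(-6 - 3*I) + u*(10 + 18*I) - 60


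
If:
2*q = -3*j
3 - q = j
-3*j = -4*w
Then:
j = -6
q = 9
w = -9/2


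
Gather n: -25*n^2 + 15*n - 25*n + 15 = -25*n^2 - 10*n + 15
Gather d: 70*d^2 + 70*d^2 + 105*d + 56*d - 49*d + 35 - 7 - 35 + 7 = 140*d^2 + 112*d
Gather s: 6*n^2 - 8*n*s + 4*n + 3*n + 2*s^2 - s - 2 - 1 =6*n^2 + 7*n + 2*s^2 + s*(-8*n - 1) - 3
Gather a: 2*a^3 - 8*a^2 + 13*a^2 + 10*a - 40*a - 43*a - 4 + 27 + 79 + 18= 2*a^3 + 5*a^2 - 73*a + 120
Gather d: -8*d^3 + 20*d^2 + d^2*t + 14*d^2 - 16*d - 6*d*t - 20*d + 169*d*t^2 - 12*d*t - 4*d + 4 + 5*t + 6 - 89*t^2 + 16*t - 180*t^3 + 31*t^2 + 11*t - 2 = -8*d^3 + d^2*(t + 34) + d*(169*t^2 - 18*t - 40) - 180*t^3 - 58*t^2 + 32*t + 8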